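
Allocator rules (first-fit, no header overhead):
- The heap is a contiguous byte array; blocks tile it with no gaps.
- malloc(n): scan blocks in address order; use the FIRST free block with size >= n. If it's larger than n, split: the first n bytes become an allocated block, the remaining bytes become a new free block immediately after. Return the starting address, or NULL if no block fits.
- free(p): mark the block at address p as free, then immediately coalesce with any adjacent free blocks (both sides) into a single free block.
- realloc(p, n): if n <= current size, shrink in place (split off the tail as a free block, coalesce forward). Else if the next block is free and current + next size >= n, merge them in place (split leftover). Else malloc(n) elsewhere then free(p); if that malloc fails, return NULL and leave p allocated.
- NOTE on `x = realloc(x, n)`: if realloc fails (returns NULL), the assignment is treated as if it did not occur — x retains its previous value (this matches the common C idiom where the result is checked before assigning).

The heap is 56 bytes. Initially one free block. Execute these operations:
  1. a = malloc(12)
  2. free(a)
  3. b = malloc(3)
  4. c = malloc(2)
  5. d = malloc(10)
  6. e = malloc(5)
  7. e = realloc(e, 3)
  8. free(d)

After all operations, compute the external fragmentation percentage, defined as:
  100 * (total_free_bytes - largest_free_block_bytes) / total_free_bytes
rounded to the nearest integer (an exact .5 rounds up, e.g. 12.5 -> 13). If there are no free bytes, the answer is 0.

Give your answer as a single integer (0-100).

Answer: 21

Derivation:
Op 1: a = malloc(12) -> a = 0; heap: [0-11 ALLOC][12-55 FREE]
Op 2: free(a) -> (freed a); heap: [0-55 FREE]
Op 3: b = malloc(3) -> b = 0; heap: [0-2 ALLOC][3-55 FREE]
Op 4: c = malloc(2) -> c = 3; heap: [0-2 ALLOC][3-4 ALLOC][5-55 FREE]
Op 5: d = malloc(10) -> d = 5; heap: [0-2 ALLOC][3-4 ALLOC][5-14 ALLOC][15-55 FREE]
Op 6: e = malloc(5) -> e = 15; heap: [0-2 ALLOC][3-4 ALLOC][5-14 ALLOC][15-19 ALLOC][20-55 FREE]
Op 7: e = realloc(e, 3) -> e = 15; heap: [0-2 ALLOC][3-4 ALLOC][5-14 ALLOC][15-17 ALLOC][18-55 FREE]
Op 8: free(d) -> (freed d); heap: [0-2 ALLOC][3-4 ALLOC][5-14 FREE][15-17 ALLOC][18-55 FREE]
Free blocks: [10 38] total_free=48 largest=38 -> 100*(48-38)/48 = 1000/48 ≈ 20.833 -> rounds to 21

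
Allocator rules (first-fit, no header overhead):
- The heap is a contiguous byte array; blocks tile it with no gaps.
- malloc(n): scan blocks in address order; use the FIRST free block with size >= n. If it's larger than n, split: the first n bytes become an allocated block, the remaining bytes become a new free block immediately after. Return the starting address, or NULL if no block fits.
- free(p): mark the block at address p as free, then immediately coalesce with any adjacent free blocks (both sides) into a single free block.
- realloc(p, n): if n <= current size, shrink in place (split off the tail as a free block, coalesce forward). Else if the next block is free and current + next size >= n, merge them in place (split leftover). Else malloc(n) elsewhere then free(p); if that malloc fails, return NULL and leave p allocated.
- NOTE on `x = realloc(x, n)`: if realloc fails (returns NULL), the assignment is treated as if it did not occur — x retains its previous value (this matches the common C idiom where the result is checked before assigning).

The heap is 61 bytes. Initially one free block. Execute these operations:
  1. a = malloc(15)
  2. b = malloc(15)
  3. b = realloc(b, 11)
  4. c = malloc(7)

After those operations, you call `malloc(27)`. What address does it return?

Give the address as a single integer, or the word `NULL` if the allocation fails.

Op 1: a = malloc(15) -> a = 0; heap: [0-14 ALLOC][15-60 FREE]
Op 2: b = malloc(15) -> b = 15; heap: [0-14 ALLOC][15-29 ALLOC][30-60 FREE]
Op 3: b = realloc(b, 11) -> b = 15; heap: [0-14 ALLOC][15-25 ALLOC][26-60 FREE]
Op 4: c = malloc(7) -> c = 26; heap: [0-14 ALLOC][15-25 ALLOC][26-32 ALLOC][33-60 FREE]
malloc(27): first-fit scan over [0-14 ALLOC][15-25 ALLOC][26-32 ALLOC][33-60 FREE] -> 33

Answer: 33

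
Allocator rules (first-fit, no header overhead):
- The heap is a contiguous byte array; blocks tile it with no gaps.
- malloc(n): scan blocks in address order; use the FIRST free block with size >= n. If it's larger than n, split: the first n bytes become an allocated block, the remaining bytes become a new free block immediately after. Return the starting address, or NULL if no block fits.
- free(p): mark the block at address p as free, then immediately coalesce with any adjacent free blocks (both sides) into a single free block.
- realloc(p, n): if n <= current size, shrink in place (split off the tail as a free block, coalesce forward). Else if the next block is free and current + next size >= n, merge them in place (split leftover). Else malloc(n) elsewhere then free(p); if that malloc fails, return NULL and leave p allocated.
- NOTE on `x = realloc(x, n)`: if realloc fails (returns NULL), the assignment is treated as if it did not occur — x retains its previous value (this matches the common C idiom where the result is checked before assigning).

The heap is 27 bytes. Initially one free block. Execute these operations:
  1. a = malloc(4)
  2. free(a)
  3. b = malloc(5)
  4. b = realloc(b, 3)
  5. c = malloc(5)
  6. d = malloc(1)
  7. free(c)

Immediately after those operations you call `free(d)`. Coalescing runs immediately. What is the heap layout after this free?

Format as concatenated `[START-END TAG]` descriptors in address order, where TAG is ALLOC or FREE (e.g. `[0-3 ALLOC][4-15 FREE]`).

Answer: [0-2 ALLOC][3-26 FREE]

Derivation:
Op 1: a = malloc(4) -> a = 0; heap: [0-3 ALLOC][4-26 FREE]
Op 2: free(a) -> (freed a); heap: [0-26 FREE]
Op 3: b = malloc(5) -> b = 0; heap: [0-4 ALLOC][5-26 FREE]
Op 4: b = realloc(b, 3) -> b = 0; heap: [0-2 ALLOC][3-26 FREE]
Op 5: c = malloc(5) -> c = 3; heap: [0-2 ALLOC][3-7 ALLOC][8-26 FREE]
Op 6: d = malloc(1) -> d = 8; heap: [0-2 ALLOC][3-7 ALLOC][8-8 ALLOC][9-26 FREE]
Op 7: free(c) -> (freed c); heap: [0-2 ALLOC][3-7 FREE][8-8 ALLOC][9-26 FREE]
free(d): d = 8 -> block [8-8 ALLOC]; mark free, coalesce with adjacent free neighbors -> [0-2 ALLOC][3-26 FREE]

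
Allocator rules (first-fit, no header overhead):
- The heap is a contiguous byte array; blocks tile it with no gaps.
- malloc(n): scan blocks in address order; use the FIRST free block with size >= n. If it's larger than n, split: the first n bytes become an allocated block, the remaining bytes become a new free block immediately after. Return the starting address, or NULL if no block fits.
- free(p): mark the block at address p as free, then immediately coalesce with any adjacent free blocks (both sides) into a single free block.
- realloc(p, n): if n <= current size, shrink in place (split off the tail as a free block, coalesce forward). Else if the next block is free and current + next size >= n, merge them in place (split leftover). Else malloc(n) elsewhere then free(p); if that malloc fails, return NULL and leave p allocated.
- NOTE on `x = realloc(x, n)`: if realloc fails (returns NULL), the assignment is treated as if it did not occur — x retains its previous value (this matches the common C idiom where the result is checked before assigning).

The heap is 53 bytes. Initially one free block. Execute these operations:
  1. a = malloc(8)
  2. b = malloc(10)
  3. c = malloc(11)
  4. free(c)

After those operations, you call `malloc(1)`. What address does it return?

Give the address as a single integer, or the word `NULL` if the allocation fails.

Op 1: a = malloc(8) -> a = 0; heap: [0-7 ALLOC][8-52 FREE]
Op 2: b = malloc(10) -> b = 8; heap: [0-7 ALLOC][8-17 ALLOC][18-52 FREE]
Op 3: c = malloc(11) -> c = 18; heap: [0-7 ALLOC][8-17 ALLOC][18-28 ALLOC][29-52 FREE]
Op 4: free(c) -> (freed c); heap: [0-7 ALLOC][8-17 ALLOC][18-52 FREE]
malloc(1): first-fit scan over [0-7 ALLOC][8-17 ALLOC][18-52 FREE] -> 18

Answer: 18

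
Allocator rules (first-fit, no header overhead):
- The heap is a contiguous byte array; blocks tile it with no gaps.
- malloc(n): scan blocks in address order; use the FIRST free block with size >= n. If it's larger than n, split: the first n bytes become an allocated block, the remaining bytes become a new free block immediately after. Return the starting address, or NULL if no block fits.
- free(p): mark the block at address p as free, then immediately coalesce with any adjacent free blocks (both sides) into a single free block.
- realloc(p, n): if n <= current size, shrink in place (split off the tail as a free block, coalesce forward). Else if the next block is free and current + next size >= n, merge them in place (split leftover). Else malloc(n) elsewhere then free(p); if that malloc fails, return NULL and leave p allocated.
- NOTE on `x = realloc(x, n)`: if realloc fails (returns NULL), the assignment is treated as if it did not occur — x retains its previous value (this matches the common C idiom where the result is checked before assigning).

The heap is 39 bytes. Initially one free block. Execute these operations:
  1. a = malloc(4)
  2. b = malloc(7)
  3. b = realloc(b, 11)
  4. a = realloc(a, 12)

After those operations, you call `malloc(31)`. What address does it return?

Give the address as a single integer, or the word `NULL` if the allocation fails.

Answer: NULL

Derivation:
Op 1: a = malloc(4) -> a = 0; heap: [0-3 ALLOC][4-38 FREE]
Op 2: b = malloc(7) -> b = 4; heap: [0-3 ALLOC][4-10 ALLOC][11-38 FREE]
Op 3: b = realloc(b, 11) -> b = 4; heap: [0-3 ALLOC][4-14 ALLOC][15-38 FREE]
Op 4: a = realloc(a, 12) -> a = 15; heap: [0-3 FREE][4-14 ALLOC][15-26 ALLOC][27-38 FREE]
malloc(31): first-fit scan over [0-3 FREE][4-14 ALLOC][15-26 ALLOC][27-38 FREE] -> NULL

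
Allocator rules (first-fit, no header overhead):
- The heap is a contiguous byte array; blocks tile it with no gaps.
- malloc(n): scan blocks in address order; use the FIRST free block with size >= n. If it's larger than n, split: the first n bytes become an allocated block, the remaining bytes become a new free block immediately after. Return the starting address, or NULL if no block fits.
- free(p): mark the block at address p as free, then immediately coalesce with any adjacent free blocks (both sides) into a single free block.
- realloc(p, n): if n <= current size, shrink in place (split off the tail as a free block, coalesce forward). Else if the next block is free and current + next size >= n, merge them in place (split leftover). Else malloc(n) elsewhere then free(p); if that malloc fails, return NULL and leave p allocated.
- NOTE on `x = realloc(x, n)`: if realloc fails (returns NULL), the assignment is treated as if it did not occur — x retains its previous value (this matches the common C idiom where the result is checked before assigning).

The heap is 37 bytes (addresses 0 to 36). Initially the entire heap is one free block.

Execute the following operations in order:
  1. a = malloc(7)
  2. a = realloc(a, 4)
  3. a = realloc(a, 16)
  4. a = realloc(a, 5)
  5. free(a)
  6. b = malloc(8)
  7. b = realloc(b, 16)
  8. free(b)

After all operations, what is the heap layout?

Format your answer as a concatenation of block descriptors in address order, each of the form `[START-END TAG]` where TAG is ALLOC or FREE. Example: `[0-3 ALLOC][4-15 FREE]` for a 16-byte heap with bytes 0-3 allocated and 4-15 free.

Op 1: a = malloc(7) -> a = 0; heap: [0-6 ALLOC][7-36 FREE]
Op 2: a = realloc(a, 4) -> a = 0; heap: [0-3 ALLOC][4-36 FREE]
Op 3: a = realloc(a, 16) -> a = 0; heap: [0-15 ALLOC][16-36 FREE]
Op 4: a = realloc(a, 5) -> a = 0; heap: [0-4 ALLOC][5-36 FREE]
Op 5: free(a) -> (freed a); heap: [0-36 FREE]
Op 6: b = malloc(8) -> b = 0; heap: [0-7 ALLOC][8-36 FREE]
Op 7: b = realloc(b, 16) -> b = 0; heap: [0-15 ALLOC][16-36 FREE]
Op 8: free(b) -> (freed b); heap: [0-36 FREE]

Answer: [0-36 FREE]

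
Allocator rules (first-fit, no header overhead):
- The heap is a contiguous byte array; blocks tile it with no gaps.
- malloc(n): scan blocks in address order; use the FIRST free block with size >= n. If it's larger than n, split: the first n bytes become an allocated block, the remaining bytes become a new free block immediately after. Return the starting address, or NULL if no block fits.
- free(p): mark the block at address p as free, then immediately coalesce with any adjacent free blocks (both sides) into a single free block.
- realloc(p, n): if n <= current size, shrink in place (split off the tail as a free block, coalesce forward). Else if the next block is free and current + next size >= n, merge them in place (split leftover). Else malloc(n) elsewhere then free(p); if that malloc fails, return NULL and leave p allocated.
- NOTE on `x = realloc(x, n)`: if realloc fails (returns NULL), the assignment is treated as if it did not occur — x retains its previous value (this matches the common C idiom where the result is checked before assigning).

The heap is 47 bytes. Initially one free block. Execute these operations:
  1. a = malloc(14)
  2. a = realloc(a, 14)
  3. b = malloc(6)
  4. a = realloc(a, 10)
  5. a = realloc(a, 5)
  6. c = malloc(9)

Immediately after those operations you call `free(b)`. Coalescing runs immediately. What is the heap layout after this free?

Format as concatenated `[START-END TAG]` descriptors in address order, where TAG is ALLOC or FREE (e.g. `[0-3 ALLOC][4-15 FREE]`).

Op 1: a = malloc(14) -> a = 0; heap: [0-13 ALLOC][14-46 FREE]
Op 2: a = realloc(a, 14) -> a = 0; heap: [0-13 ALLOC][14-46 FREE]
Op 3: b = malloc(6) -> b = 14; heap: [0-13 ALLOC][14-19 ALLOC][20-46 FREE]
Op 4: a = realloc(a, 10) -> a = 0; heap: [0-9 ALLOC][10-13 FREE][14-19 ALLOC][20-46 FREE]
Op 5: a = realloc(a, 5) -> a = 0; heap: [0-4 ALLOC][5-13 FREE][14-19 ALLOC][20-46 FREE]
Op 6: c = malloc(9) -> c = 5; heap: [0-4 ALLOC][5-13 ALLOC][14-19 ALLOC][20-46 FREE]
free(b): b = 14 -> block [14-19 ALLOC]; mark free, coalesce with adjacent free neighbors -> [0-4 ALLOC][5-13 ALLOC][14-46 FREE]

Answer: [0-4 ALLOC][5-13 ALLOC][14-46 FREE]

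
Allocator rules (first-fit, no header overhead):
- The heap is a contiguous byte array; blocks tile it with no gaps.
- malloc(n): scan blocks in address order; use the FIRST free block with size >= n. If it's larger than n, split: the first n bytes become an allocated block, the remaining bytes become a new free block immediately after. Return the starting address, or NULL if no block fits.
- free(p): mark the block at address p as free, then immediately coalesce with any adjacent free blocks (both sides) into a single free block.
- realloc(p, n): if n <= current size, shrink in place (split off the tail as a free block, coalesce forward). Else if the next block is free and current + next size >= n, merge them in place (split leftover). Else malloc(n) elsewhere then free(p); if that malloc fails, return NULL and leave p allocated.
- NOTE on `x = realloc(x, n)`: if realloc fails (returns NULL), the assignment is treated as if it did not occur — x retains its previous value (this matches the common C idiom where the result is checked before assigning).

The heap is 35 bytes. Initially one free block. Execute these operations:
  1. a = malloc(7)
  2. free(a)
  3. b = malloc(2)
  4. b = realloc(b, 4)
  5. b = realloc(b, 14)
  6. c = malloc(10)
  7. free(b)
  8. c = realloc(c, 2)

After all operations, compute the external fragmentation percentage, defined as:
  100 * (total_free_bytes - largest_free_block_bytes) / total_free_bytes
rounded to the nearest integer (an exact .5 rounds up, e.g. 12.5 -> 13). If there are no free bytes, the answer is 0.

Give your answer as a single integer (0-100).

Answer: 42

Derivation:
Op 1: a = malloc(7) -> a = 0; heap: [0-6 ALLOC][7-34 FREE]
Op 2: free(a) -> (freed a); heap: [0-34 FREE]
Op 3: b = malloc(2) -> b = 0; heap: [0-1 ALLOC][2-34 FREE]
Op 4: b = realloc(b, 4) -> b = 0; heap: [0-3 ALLOC][4-34 FREE]
Op 5: b = realloc(b, 14) -> b = 0; heap: [0-13 ALLOC][14-34 FREE]
Op 6: c = malloc(10) -> c = 14; heap: [0-13 ALLOC][14-23 ALLOC][24-34 FREE]
Op 7: free(b) -> (freed b); heap: [0-13 FREE][14-23 ALLOC][24-34 FREE]
Op 8: c = realloc(c, 2) -> c = 14; heap: [0-13 FREE][14-15 ALLOC][16-34 FREE]
Free blocks: [14 19] total_free=33 largest=19 -> 100*(33-19)/33 = 1400/33 ≈ 42.424 -> rounds to 42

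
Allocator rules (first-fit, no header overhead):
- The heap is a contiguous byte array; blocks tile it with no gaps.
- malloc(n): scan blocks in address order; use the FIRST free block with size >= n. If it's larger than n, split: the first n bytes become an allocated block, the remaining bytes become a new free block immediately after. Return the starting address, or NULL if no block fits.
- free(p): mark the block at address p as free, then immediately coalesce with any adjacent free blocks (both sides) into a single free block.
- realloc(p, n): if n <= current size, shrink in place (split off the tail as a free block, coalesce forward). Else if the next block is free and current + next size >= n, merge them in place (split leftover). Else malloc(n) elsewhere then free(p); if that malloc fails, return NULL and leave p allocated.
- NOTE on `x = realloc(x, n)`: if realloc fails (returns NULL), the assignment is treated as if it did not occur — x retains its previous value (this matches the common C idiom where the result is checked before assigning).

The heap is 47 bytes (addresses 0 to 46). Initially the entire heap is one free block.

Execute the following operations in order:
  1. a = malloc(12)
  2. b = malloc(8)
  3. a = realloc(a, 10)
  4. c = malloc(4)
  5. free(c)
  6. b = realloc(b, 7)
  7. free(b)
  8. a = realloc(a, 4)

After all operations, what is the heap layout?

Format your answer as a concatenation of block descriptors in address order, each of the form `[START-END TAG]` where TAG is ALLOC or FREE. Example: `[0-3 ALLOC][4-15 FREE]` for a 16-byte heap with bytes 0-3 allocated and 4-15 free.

Answer: [0-3 ALLOC][4-46 FREE]

Derivation:
Op 1: a = malloc(12) -> a = 0; heap: [0-11 ALLOC][12-46 FREE]
Op 2: b = malloc(8) -> b = 12; heap: [0-11 ALLOC][12-19 ALLOC][20-46 FREE]
Op 3: a = realloc(a, 10) -> a = 0; heap: [0-9 ALLOC][10-11 FREE][12-19 ALLOC][20-46 FREE]
Op 4: c = malloc(4) -> c = 20; heap: [0-9 ALLOC][10-11 FREE][12-19 ALLOC][20-23 ALLOC][24-46 FREE]
Op 5: free(c) -> (freed c); heap: [0-9 ALLOC][10-11 FREE][12-19 ALLOC][20-46 FREE]
Op 6: b = realloc(b, 7) -> b = 12; heap: [0-9 ALLOC][10-11 FREE][12-18 ALLOC][19-46 FREE]
Op 7: free(b) -> (freed b); heap: [0-9 ALLOC][10-46 FREE]
Op 8: a = realloc(a, 4) -> a = 0; heap: [0-3 ALLOC][4-46 FREE]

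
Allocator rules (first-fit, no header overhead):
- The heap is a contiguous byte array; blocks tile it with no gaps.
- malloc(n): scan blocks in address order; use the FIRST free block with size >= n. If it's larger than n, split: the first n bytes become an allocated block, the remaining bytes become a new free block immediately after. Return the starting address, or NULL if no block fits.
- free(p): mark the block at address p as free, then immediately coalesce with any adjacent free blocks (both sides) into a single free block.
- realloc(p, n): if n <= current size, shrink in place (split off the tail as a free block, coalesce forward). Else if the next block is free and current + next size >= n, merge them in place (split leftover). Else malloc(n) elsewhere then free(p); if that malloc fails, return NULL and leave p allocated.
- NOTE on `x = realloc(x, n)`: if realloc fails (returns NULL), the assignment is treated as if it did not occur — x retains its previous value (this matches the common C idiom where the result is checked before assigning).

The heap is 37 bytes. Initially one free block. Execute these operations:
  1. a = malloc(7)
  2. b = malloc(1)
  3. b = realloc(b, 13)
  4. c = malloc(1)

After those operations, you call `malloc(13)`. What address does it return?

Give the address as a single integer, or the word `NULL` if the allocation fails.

Answer: 21

Derivation:
Op 1: a = malloc(7) -> a = 0; heap: [0-6 ALLOC][7-36 FREE]
Op 2: b = malloc(1) -> b = 7; heap: [0-6 ALLOC][7-7 ALLOC][8-36 FREE]
Op 3: b = realloc(b, 13) -> b = 7; heap: [0-6 ALLOC][7-19 ALLOC][20-36 FREE]
Op 4: c = malloc(1) -> c = 20; heap: [0-6 ALLOC][7-19 ALLOC][20-20 ALLOC][21-36 FREE]
malloc(13): first-fit scan over [0-6 ALLOC][7-19 ALLOC][20-20 ALLOC][21-36 FREE] -> 21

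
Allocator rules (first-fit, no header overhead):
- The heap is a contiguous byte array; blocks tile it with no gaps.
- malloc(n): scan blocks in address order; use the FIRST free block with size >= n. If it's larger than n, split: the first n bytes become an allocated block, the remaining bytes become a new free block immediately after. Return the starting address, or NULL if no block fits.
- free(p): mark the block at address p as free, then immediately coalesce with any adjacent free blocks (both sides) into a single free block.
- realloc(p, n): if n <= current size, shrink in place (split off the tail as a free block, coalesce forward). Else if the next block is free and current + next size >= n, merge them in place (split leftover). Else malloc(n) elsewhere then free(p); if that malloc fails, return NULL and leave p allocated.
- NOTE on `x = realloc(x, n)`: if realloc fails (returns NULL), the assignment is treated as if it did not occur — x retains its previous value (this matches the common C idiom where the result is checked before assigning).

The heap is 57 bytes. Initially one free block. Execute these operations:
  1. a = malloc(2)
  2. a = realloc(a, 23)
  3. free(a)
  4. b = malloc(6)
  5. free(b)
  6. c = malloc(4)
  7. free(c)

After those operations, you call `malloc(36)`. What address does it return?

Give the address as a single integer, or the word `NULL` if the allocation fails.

Op 1: a = malloc(2) -> a = 0; heap: [0-1 ALLOC][2-56 FREE]
Op 2: a = realloc(a, 23) -> a = 0; heap: [0-22 ALLOC][23-56 FREE]
Op 3: free(a) -> (freed a); heap: [0-56 FREE]
Op 4: b = malloc(6) -> b = 0; heap: [0-5 ALLOC][6-56 FREE]
Op 5: free(b) -> (freed b); heap: [0-56 FREE]
Op 6: c = malloc(4) -> c = 0; heap: [0-3 ALLOC][4-56 FREE]
Op 7: free(c) -> (freed c); heap: [0-56 FREE]
malloc(36): first-fit scan over [0-56 FREE] -> 0

Answer: 0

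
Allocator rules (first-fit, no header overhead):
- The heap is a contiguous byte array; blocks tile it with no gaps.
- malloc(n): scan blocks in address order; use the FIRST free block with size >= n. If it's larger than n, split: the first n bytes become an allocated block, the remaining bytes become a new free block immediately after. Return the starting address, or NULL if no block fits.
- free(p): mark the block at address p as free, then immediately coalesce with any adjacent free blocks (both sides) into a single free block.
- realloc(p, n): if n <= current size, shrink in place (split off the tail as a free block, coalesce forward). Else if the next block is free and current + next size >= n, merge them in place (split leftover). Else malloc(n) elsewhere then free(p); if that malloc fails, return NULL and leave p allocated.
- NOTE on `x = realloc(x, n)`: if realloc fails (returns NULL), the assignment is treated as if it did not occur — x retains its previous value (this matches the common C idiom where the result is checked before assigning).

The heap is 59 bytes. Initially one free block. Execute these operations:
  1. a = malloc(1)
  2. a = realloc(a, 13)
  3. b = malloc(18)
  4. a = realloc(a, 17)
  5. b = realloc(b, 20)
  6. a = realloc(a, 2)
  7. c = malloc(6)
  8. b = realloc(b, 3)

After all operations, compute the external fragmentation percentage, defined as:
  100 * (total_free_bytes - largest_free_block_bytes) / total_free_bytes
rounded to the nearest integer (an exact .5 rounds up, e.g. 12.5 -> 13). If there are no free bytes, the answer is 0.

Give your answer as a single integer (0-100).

Op 1: a = malloc(1) -> a = 0; heap: [0-0 ALLOC][1-58 FREE]
Op 2: a = realloc(a, 13) -> a = 0; heap: [0-12 ALLOC][13-58 FREE]
Op 3: b = malloc(18) -> b = 13; heap: [0-12 ALLOC][13-30 ALLOC][31-58 FREE]
Op 4: a = realloc(a, 17) -> a = 31; heap: [0-12 FREE][13-30 ALLOC][31-47 ALLOC][48-58 FREE]
Op 5: b = realloc(b, 20) -> NULL (b unchanged); heap: [0-12 FREE][13-30 ALLOC][31-47 ALLOC][48-58 FREE]
Op 6: a = realloc(a, 2) -> a = 31; heap: [0-12 FREE][13-30 ALLOC][31-32 ALLOC][33-58 FREE]
Op 7: c = malloc(6) -> c = 0; heap: [0-5 ALLOC][6-12 FREE][13-30 ALLOC][31-32 ALLOC][33-58 FREE]
Op 8: b = realloc(b, 3) -> b = 13; heap: [0-5 ALLOC][6-12 FREE][13-15 ALLOC][16-30 FREE][31-32 ALLOC][33-58 FREE]
Free blocks: [7 15 26] total_free=48 largest=26 -> 100*(48-26)/48 = 2200/48 ≈ 45.833 -> rounds to 46

Answer: 46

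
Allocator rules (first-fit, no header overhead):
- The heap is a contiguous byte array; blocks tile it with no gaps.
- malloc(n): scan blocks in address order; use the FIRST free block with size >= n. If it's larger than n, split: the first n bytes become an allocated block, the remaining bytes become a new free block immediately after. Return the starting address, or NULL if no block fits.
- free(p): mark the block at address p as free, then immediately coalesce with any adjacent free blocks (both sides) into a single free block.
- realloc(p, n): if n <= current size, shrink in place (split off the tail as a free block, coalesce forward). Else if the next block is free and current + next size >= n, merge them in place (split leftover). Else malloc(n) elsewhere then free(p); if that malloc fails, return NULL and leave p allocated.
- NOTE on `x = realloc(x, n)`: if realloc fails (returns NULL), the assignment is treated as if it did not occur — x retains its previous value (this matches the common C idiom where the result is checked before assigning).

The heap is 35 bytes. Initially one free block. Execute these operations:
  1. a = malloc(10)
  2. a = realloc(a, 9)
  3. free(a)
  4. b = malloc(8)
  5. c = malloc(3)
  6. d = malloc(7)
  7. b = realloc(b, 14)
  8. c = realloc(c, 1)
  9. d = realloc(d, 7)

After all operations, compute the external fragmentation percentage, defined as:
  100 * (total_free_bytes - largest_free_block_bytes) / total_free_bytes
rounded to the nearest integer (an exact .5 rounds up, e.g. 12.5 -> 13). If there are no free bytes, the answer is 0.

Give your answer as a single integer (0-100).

Answer: 38

Derivation:
Op 1: a = malloc(10) -> a = 0; heap: [0-9 ALLOC][10-34 FREE]
Op 2: a = realloc(a, 9) -> a = 0; heap: [0-8 ALLOC][9-34 FREE]
Op 3: free(a) -> (freed a); heap: [0-34 FREE]
Op 4: b = malloc(8) -> b = 0; heap: [0-7 ALLOC][8-34 FREE]
Op 5: c = malloc(3) -> c = 8; heap: [0-7 ALLOC][8-10 ALLOC][11-34 FREE]
Op 6: d = malloc(7) -> d = 11; heap: [0-7 ALLOC][8-10 ALLOC][11-17 ALLOC][18-34 FREE]
Op 7: b = realloc(b, 14) -> b = 18; heap: [0-7 FREE][8-10 ALLOC][11-17 ALLOC][18-31 ALLOC][32-34 FREE]
Op 8: c = realloc(c, 1) -> c = 8; heap: [0-7 FREE][8-8 ALLOC][9-10 FREE][11-17 ALLOC][18-31 ALLOC][32-34 FREE]
Op 9: d = realloc(d, 7) -> d = 11; heap: [0-7 FREE][8-8 ALLOC][9-10 FREE][11-17 ALLOC][18-31 ALLOC][32-34 FREE]
Free blocks: [8 2 3] total_free=13 largest=8 -> 100*(13-8)/13 = 500/13 ≈ 38.462 -> rounds to 38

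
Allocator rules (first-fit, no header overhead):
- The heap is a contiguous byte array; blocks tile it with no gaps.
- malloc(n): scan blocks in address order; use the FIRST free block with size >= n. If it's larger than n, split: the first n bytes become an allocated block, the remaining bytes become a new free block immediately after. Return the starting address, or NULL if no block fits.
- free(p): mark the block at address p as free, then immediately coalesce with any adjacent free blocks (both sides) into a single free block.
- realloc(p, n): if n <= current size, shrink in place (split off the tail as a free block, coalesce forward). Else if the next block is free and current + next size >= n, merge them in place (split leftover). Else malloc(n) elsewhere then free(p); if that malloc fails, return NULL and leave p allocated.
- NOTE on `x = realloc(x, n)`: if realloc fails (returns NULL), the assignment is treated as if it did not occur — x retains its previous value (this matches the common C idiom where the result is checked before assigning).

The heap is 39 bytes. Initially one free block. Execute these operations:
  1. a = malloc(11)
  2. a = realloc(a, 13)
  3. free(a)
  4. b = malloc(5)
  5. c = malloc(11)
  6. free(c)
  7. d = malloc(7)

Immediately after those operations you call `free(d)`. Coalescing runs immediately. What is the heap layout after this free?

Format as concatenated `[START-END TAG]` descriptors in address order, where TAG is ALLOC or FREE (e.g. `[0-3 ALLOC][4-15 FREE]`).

Answer: [0-4 ALLOC][5-38 FREE]

Derivation:
Op 1: a = malloc(11) -> a = 0; heap: [0-10 ALLOC][11-38 FREE]
Op 2: a = realloc(a, 13) -> a = 0; heap: [0-12 ALLOC][13-38 FREE]
Op 3: free(a) -> (freed a); heap: [0-38 FREE]
Op 4: b = malloc(5) -> b = 0; heap: [0-4 ALLOC][5-38 FREE]
Op 5: c = malloc(11) -> c = 5; heap: [0-4 ALLOC][5-15 ALLOC][16-38 FREE]
Op 6: free(c) -> (freed c); heap: [0-4 ALLOC][5-38 FREE]
Op 7: d = malloc(7) -> d = 5; heap: [0-4 ALLOC][5-11 ALLOC][12-38 FREE]
free(d): d = 5 -> block [5-11 ALLOC]; mark free, coalesce with adjacent free neighbors -> [0-4 ALLOC][5-38 FREE]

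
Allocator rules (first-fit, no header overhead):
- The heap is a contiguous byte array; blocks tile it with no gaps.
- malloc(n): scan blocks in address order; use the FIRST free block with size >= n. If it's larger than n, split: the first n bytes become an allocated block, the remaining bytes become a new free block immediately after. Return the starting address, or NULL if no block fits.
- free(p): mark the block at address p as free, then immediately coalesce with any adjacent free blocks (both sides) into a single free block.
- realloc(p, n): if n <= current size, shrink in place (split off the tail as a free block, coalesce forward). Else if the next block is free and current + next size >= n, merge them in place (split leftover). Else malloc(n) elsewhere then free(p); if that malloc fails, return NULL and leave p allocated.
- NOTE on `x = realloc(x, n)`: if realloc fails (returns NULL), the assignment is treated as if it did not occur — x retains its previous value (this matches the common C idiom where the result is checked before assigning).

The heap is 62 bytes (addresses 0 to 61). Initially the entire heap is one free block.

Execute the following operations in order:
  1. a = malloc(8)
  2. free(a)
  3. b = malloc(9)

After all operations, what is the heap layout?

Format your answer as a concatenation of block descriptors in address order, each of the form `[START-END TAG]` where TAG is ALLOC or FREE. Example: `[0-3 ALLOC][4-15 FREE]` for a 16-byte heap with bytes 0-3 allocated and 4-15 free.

Op 1: a = malloc(8) -> a = 0; heap: [0-7 ALLOC][8-61 FREE]
Op 2: free(a) -> (freed a); heap: [0-61 FREE]
Op 3: b = malloc(9) -> b = 0; heap: [0-8 ALLOC][9-61 FREE]

Answer: [0-8 ALLOC][9-61 FREE]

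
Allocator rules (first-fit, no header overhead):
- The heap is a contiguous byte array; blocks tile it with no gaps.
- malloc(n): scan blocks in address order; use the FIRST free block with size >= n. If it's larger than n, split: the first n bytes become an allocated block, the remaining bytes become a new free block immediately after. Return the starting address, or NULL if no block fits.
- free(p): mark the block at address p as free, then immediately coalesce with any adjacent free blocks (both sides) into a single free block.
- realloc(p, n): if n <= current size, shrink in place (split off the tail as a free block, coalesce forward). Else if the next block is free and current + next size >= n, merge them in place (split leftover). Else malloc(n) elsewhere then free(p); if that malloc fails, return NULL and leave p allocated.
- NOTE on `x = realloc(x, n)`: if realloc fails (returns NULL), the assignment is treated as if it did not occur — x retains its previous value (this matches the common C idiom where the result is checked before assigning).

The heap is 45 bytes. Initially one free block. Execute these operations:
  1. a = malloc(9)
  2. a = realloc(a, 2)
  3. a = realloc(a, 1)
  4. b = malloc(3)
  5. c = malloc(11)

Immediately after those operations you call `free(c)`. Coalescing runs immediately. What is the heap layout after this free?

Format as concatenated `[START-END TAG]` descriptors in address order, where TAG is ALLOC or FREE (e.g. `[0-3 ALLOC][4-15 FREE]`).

Op 1: a = malloc(9) -> a = 0; heap: [0-8 ALLOC][9-44 FREE]
Op 2: a = realloc(a, 2) -> a = 0; heap: [0-1 ALLOC][2-44 FREE]
Op 3: a = realloc(a, 1) -> a = 0; heap: [0-0 ALLOC][1-44 FREE]
Op 4: b = malloc(3) -> b = 1; heap: [0-0 ALLOC][1-3 ALLOC][4-44 FREE]
Op 5: c = malloc(11) -> c = 4; heap: [0-0 ALLOC][1-3 ALLOC][4-14 ALLOC][15-44 FREE]
free(c): c = 4 -> block [4-14 ALLOC]; mark free, coalesce with adjacent free neighbors -> [0-0 ALLOC][1-3 ALLOC][4-44 FREE]

Answer: [0-0 ALLOC][1-3 ALLOC][4-44 FREE]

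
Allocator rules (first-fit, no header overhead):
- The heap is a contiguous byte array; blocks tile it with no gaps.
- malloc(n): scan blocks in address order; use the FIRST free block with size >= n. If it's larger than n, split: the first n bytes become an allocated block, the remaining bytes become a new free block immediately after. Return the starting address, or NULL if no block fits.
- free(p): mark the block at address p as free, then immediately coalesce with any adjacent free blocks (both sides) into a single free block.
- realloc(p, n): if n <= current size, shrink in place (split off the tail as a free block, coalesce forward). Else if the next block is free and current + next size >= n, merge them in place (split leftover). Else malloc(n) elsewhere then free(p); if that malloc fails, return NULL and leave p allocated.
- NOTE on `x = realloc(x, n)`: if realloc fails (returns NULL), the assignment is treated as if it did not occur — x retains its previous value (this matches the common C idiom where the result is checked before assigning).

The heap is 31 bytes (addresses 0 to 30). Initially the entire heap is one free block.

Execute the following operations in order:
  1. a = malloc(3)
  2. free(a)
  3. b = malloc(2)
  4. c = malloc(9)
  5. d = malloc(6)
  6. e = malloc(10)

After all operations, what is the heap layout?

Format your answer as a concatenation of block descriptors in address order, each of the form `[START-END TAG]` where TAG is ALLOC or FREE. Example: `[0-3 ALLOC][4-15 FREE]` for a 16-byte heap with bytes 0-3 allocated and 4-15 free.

Op 1: a = malloc(3) -> a = 0; heap: [0-2 ALLOC][3-30 FREE]
Op 2: free(a) -> (freed a); heap: [0-30 FREE]
Op 3: b = malloc(2) -> b = 0; heap: [0-1 ALLOC][2-30 FREE]
Op 4: c = malloc(9) -> c = 2; heap: [0-1 ALLOC][2-10 ALLOC][11-30 FREE]
Op 5: d = malloc(6) -> d = 11; heap: [0-1 ALLOC][2-10 ALLOC][11-16 ALLOC][17-30 FREE]
Op 6: e = malloc(10) -> e = 17; heap: [0-1 ALLOC][2-10 ALLOC][11-16 ALLOC][17-26 ALLOC][27-30 FREE]

Answer: [0-1 ALLOC][2-10 ALLOC][11-16 ALLOC][17-26 ALLOC][27-30 FREE]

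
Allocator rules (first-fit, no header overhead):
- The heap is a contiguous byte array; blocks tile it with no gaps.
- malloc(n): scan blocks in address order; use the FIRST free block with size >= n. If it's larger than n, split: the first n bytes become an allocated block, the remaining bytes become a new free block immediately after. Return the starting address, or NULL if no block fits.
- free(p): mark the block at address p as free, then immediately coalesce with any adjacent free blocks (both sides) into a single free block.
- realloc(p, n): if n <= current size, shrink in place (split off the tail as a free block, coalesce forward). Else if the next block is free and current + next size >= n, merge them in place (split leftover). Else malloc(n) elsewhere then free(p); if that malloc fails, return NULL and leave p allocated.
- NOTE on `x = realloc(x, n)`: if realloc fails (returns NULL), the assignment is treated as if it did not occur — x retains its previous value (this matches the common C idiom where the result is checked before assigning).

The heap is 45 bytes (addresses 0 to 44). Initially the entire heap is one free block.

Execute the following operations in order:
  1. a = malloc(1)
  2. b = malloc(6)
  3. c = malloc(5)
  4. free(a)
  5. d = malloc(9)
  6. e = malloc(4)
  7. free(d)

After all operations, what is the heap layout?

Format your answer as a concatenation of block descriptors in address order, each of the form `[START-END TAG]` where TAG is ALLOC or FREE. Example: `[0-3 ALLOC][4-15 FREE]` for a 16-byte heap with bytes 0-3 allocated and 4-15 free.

Op 1: a = malloc(1) -> a = 0; heap: [0-0 ALLOC][1-44 FREE]
Op 2: b = malloc(6) -> b = 1; heap: [0-0 ALLOC][1-6 ALLOC][7-44 FREE]
Op 3: c = malloc(5) -> c = 7; heap: [0-0 ALLOC][1-6 ALLOC][7-11 ALLOC][12-44 FREE]
Op 4: free(a) -> (freed a); heap: [0-0 FREE][1-6 ALLOC][7-11 ALLOC][12-44 FREE]
Op 5: d = malloc(9) -> d = 12; heap: [0-0 FREE][1-6 ALLOC][7-11 ALLOC][12-20 ALLOC][21-44 FREE]
Op 6: e = malloc(4) -> e = 21; heap: [0-0 FREE][1-6 ALLOC][7-11 ALLOC][12-20 ALLOC][21-24 ALLOC][25-44 FREE]
Op 7: free(d) -> (freed d); heap: [0-0 FREE][1-6 ALLOC][7-11 ALLOC][12-20 FREE][21-24 ALLOC][25-44 FREE]

Answer: [0-0 FREE][1-6 ALLOC][7-11 ALLOC][12-20 FREE][21-24 ALLOC][25-44 FREE]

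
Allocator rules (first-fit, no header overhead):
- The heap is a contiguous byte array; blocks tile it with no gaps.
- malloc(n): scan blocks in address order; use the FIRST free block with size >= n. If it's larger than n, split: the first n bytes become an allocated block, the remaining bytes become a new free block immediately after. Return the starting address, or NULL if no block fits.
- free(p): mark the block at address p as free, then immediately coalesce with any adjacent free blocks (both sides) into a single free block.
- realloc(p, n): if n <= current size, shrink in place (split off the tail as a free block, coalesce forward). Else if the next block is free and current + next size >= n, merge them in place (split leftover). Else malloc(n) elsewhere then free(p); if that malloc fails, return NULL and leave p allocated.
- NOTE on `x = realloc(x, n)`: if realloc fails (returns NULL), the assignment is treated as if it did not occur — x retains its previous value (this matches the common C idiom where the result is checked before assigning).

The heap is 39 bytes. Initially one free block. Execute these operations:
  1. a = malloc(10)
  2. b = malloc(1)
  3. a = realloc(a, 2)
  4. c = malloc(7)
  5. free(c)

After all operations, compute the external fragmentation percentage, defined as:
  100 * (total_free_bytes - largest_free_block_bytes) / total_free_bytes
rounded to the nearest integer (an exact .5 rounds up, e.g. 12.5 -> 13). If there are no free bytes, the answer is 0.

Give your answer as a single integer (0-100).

Op 1: a = malloc(10) -> a = 0; heap: [0-9 ALLOC][10-38 FREE]
Op 2: b = malloc(1) -> b = 10; heap: [0-9 ALLOC][10-10 ALLOC][11-38 FREE]
Op 3: a = realloc(a, 2) -> a = 0; heap: [0-1 ALLOC][2-9 FREE][10-10 ALLOC][11-38 FREE]
Op 4: c = malloc(7) -> c = 2; heap: [0-1 ALLOC][2-8 ALLOC][9-9 FREE][10-10 ALLOC][11-38 FREE]
Op 5: free(c) -> (freed c); heap: [0-1 ALLOC][2-9 FREE][10-10 ALLOC][11-38 FREE]
Free blocks: [8 28] total_free=36 largest=28 -> 100*(36-28)/36 = 800/36 ≈ 22.222 -> rounds to 22

Answer: 22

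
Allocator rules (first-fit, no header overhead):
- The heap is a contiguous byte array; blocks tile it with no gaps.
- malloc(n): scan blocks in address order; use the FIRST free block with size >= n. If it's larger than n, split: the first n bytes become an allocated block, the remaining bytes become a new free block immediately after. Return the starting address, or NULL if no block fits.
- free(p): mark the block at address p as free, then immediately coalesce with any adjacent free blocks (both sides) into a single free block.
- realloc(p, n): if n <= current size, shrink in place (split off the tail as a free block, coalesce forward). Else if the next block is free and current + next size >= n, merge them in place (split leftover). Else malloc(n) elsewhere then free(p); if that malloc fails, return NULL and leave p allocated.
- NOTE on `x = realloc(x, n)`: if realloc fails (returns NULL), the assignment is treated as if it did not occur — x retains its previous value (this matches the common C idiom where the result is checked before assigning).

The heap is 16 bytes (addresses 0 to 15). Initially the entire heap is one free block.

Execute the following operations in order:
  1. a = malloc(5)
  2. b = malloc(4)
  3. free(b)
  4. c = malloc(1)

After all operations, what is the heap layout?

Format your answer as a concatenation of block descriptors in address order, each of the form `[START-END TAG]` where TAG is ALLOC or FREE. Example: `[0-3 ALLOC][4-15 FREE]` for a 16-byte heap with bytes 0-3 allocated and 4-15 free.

Answer: [0-4 ALLOC][5-5 ALLOC][6-15 FREE]

Derivation:
Op 1: a = malloc(5) -> a = 0; heap: [0-4 ALLOC][5-15 FREE]
Op 2: b = malloc(4) -> b = 5; heap: [0-4 ALLOC][5-8 ALLOC][9-15 FREE]
Op 3: free(b) -> (freed b); heap: [0-4 ALLOC][5-15 FREE]
Op 4: c = malloc(1) -> c = 5; heap: [0-4 ALLOC][5-5 ALLOC][6-15 FREE]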